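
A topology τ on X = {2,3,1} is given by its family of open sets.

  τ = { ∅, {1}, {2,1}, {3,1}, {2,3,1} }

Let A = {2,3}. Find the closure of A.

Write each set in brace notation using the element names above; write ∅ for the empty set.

closure: X∖int(X∖A) = X∖{1} = {2,3}

{2,3}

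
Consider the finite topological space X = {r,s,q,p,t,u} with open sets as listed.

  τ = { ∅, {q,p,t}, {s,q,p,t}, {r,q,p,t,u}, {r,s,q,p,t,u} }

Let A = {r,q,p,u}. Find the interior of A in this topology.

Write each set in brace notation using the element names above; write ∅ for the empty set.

∅

interior: largest open inside A is ∅ (from ∅)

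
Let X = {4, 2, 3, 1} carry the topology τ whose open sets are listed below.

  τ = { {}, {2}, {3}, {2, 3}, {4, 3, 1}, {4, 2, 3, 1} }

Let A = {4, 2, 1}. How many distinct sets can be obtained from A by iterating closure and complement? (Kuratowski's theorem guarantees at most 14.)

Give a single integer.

4

cl via duality: int({3}) = {3}, so X∖{3} = {4, 2, 1}
Write k for closure, c for complement:
  1. A     = {4, 2, 1}
  2. cA    = {3}
  3. kcA   = {4, 3, 1}
  4. ckcA  = {2}
applying k or c yields no new set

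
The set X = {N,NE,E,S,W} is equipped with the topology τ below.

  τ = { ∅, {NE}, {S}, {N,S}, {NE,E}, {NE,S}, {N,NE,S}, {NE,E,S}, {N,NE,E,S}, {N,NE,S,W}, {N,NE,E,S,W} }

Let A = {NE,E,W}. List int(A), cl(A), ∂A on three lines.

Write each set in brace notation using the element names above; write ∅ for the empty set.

interior: largest open inside A is {NE,E} (from ∅, {NE}, {NE,E})
cl via duality: int({N,S}) = {N,S}, so X∖{N,S} = {NE,E,W}
cl∖int = {W}

int(A) = {NE,E}
cl(A)  = {NE,E,W}
∂A     = {W}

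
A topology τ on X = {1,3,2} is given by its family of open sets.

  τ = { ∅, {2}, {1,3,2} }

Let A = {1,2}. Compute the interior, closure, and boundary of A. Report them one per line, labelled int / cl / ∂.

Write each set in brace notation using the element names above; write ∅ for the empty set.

int(A) = {2}
cl(A)  = {1,3,2}
∂A     = {1,3}

interior: largest open inside A is {2} (from ∅, {2})
cl via duality: int({3}) = ∅, so X∖∅ = {1,3,2}
cl∖int = {1,3}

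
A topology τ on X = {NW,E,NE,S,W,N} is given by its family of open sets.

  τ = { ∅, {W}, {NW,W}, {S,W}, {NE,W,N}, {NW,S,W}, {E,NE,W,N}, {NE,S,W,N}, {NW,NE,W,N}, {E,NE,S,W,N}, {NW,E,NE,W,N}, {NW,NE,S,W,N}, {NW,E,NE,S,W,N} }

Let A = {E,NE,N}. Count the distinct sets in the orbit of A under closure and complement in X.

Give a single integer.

4

X∖A={NW,S,W}, int(X∖A)={NW,S,W}, hence cl(A)={E,NE,N}
Orbit (k=closure, c=complement):
  1. A     = {E,NE,N}
  2. cA    = {NW,S,W}
  3. kcA   = {NW,E,NE,S,W,N}
  4. ckcA  = ∅
(closed under both — stop)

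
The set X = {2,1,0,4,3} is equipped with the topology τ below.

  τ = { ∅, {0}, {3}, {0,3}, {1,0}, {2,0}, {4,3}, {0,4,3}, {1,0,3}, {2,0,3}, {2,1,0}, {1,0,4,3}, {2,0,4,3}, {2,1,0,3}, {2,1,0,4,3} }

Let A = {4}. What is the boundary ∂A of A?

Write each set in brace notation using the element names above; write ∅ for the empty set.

{4}

opens ⊆ A: ∅; union → int = ∅
complement {2,1,0,3}; its interior {2,1,0,3}; cl(A) = X∖{2,1,0,3} = {4}
boundary = {4} ∖ ∅ = {4}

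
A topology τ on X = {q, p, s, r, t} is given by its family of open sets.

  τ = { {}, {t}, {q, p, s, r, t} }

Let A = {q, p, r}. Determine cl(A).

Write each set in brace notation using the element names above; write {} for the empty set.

cl via duality: int({s, t}) = {t}, so X∖{t} = {q, p, s, r}

{q, p, s, r}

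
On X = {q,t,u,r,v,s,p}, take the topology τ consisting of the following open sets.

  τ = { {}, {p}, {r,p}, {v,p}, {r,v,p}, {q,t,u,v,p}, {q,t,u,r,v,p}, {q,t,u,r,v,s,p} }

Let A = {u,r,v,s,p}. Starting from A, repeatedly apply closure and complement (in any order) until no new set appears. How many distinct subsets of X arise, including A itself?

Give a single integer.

6

complement {q,t}; its interior {}; cl(A) = X∖{} = {q,t,u,r,v,s,p}
With k = closure, c = complement:
  1. A     = {u,r,v,s,p}
  2. kA    = {q,t,u,r,v,s,p}
  3. cA    = {q,t}
  4. ckA   = {}
  5. kcA   = {q,t,u,s}
  6. ckcA  = {r,v,p}
k, c of each give nothing new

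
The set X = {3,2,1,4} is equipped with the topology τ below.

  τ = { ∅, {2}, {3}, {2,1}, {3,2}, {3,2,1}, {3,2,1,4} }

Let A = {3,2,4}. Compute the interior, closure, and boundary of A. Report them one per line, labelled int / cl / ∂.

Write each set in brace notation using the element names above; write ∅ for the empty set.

int(A) = {3,2}
cl(A)  = {3,2,1,4}
∂A     = {1,4}

interior: largest open inside A is {3,2} (from ∅, {2}, {3}, {3,2})
cl via duality: int({1}) = ∅, so X∖∅ = {3,2,1,4}
cl∖int = {1,4}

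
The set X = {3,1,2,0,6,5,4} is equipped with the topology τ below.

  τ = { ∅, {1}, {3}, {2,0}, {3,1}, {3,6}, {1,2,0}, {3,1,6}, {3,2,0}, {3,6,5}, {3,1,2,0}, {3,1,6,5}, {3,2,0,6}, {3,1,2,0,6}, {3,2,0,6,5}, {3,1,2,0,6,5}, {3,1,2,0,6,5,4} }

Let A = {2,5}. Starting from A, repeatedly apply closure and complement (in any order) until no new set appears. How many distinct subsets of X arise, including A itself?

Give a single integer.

10

closure: X∖int(X∖A) = X∖{3,1,6} = {2,0,5,4}
Let k=closure and c=complement:
  1. A     = {2,5}
  2. kA    = {2,0,5,4}
  3. cA    = {3,1,0,6,4}
  4. ckA   = {3,1,6}
  5. kcA   = {3,1,2,0,6,5,4}
  6. kckA  = {3,1,6,5,4}
  7. ckcA  = ∅
  8. ckckA = {2,0}
  9. kckckA = {2,0,4}
  10. ckckckA = {3,1,6,5}
— saturated at 10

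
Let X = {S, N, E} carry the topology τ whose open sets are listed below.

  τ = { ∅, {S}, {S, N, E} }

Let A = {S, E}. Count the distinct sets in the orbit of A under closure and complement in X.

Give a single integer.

X∖A={N}, int(X∖A)=∅, hence cl(A)={S, N, E}
Orbit (k=closure, c=complement):
  1. A     = {S, E}
  2. kA    = {S, N, E}
  3. cA    = {N}
  4. ckA   = ∅
  5. kcA   = {N, E}
  6. ckcA  = {S}
(closed under both — stop)

6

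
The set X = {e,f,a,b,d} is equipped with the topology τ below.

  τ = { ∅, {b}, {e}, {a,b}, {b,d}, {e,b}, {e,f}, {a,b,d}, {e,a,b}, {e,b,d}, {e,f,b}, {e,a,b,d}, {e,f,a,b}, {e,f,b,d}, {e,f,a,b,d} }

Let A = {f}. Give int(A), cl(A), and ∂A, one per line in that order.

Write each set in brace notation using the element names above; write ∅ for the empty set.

interior: largest open inside A is ∅ (from ∅)
cl via duality: int({e,a,b,d}) = {e,a,b,d}, so X∖{e,a,b,d} = {f}
cl∖int = {f}

int(A) = ∅
cl(A)  = {f}
∂A     = {f}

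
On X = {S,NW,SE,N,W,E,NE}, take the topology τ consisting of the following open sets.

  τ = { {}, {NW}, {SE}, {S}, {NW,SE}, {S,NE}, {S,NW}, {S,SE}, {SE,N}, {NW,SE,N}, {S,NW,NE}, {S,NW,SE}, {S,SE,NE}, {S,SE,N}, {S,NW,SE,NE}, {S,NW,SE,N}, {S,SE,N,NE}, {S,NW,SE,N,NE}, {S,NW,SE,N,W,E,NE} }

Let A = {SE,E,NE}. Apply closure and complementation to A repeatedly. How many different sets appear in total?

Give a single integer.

10

X∖A={S,NW,N,W}, int(X∖A)={S,NW}, hence cl(A)={SE,N,W,E,NE}
Orbit (k=closure, c=complement):
  1. A     = {SE,E,NE}
  2. kA    = {SE,N,W,E,NE}
  3. cA    = {S,NW,N,W}
  4. ckA   = {S,NW}
  5. kcA   = {S,NW,N,W,E,NE}
  6. kckA  = {S,NW,W,E,NE}
  7. ckcA  = {SE}
  8. ckckA = {SE,N}
  9. kckcA = {SE,N,W,E}
  10. ckckcA = {S,NW,NE}
(closed under both — stop)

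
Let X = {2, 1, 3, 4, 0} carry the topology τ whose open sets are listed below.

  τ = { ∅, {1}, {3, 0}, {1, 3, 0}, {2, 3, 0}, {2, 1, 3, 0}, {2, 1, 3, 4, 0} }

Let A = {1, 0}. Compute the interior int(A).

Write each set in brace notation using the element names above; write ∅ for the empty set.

{1}

opens ⊆ A: ∅, {1}; union → int = {1}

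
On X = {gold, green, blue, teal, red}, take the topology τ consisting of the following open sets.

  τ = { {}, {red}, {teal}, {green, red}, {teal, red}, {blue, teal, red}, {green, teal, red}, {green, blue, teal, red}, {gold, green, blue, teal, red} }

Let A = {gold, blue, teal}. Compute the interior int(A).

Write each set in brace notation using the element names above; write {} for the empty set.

opens ⊆ A: {}, {teal}; union → int = {teal}

{teal}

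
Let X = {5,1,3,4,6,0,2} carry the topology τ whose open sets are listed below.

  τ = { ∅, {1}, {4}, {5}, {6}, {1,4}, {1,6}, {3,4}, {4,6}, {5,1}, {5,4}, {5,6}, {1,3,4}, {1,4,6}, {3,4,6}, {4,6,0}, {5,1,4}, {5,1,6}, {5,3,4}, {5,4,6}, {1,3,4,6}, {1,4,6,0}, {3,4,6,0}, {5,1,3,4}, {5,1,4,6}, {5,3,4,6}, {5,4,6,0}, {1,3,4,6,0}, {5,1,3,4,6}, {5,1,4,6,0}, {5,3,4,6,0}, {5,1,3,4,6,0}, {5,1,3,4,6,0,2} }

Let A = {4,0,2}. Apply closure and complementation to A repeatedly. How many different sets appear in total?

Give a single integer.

closure: X∖int(X∖A) = X∖{5,1,6} = {3,4,0,2}
Let k=closure and c=complement:
  1. A     = {4,0,2}
  2. kA    = {3,4,0,2}
  3. cA    = {5,1,3,6}
  4. ckA   = {5,1,6}
  5. kcA   = {5,1,3,6,0,2}
  6. kckA  = {5,1,6,0,2}
  7. ckcA  = {4}
  8. ckckA = {3,4}
— saturated at 8

8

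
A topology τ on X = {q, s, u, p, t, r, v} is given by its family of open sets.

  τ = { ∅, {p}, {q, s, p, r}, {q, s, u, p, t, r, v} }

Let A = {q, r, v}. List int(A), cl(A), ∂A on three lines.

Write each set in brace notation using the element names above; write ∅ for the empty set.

U open, U⊆A: ∅. int(A) = ⋃ = ∅
X∖A={s, u, p, t}, int(X∖A)={p}, hence cl(A)={q, s, u, t, r, v}
∂A: remove int from cl → {q, s, u, t, r, v}

int(A) = ∅
cl(A)  = {q, s, u, t, r, v}
∂A     = {q, s, u, t, r, v}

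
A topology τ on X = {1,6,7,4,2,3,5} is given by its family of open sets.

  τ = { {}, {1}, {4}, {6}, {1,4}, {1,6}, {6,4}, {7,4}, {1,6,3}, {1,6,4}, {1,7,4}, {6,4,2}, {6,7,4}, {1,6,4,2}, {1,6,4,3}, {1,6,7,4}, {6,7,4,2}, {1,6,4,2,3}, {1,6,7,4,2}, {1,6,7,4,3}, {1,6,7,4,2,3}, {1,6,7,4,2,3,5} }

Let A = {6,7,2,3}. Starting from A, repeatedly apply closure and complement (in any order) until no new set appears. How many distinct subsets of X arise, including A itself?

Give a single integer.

X∖A={1,4,5}, int(X∖A)={1,4}, hence cl(A)={6,7,2,3,5}
Orbit (k=closure, c=complement):
  1. A     = {6,7,2,3}
  2. kA    = {6,7,2,3,5}
  3. cA    = {1,4,5}
  4. ckA   = {1,4}
  5. kcA   = {1,7,4,2,3,5}
  6. ckcA  = {6}
  7. kckcA = {6,2,3,5}
  8. ckckcA = {1,7,4}
(closed under both — stop)

8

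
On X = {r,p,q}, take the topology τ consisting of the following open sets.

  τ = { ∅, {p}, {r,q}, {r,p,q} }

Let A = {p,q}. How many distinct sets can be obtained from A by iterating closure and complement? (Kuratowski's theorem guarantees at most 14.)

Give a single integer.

6

closure: X∖int(X∖A) = X∖∅ = {r,p,q}
Let k=closure and c=complement:
  1. A     = {p,q}
  2. kA    = {r,p,q}
  3. cA    = {r}
  4. ckA   = ∅
  5. kcA   = {r,q}
  6. ckcA  = {p}
— saturated at 6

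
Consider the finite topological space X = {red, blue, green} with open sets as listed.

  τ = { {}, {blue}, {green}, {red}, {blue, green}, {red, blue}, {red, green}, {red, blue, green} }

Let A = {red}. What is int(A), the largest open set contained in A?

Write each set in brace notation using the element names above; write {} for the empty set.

{red}

U open, U⊆A: {}, {red}. int(A) = ⋃ = {red}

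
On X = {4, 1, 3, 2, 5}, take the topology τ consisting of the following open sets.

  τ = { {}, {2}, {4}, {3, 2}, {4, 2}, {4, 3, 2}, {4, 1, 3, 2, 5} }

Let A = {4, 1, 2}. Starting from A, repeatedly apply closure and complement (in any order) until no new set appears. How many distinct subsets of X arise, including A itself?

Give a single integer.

6

closure: X∖int(X∖A) = X∖{} = {4, 1, 3, 2, 5}
Let k=closure and c=complement:
  1. A     = {4, 1, 2}
  2. kA    = {4, 1, 3, 2, 5}
  3. cA    = {3, 5}
  4. ckA   = {}
  5. kcA   = {1, 3, 5}
  6. ckcA  = {4, 2}
— saturated at 6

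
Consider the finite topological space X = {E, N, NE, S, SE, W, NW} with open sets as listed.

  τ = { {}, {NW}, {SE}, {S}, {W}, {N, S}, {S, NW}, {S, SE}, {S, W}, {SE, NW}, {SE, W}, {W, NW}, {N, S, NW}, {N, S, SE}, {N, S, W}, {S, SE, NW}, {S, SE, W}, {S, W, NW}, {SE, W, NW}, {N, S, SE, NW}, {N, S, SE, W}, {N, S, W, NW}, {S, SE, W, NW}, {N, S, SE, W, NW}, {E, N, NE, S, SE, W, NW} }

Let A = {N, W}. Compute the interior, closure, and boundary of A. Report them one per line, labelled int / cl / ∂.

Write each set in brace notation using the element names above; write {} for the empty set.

int(A) = {W}
cl(A)  = {E, N, NE, W}
∂A     = {E, N, NE}

interior: largest open inside A is {W} (from {}, {W})
cl via duality: int({E, NE, S, SE, NW}) = {S, SE, NW}, so X∖{S, SE, NW} = {E, N, NE, W}
cl∖int = {E, N, NE}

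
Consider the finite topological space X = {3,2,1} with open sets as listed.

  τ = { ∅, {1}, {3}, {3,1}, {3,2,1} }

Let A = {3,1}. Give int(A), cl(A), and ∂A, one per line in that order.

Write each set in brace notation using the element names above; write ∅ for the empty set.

int(A) = {3,1}
cl(A)  = {3,2,1}
∂A     = {2}

U open, U⊆A: ∅, {3}, {1}, {3,1}. int(A) = ⋃ = {3,1}
X∖A={2}, int(X∖A)=∅, hence cl(A)={3,2,1}
∂A: remove int from cl → {2}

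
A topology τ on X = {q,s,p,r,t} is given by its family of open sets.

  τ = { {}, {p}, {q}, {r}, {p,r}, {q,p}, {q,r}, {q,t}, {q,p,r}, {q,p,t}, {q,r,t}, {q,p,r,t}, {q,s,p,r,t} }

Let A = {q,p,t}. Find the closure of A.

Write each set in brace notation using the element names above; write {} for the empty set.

cl via duality: int({s,r}) = {r}, so X∖{r} = {q,s,p,t}

{q,s,p,t}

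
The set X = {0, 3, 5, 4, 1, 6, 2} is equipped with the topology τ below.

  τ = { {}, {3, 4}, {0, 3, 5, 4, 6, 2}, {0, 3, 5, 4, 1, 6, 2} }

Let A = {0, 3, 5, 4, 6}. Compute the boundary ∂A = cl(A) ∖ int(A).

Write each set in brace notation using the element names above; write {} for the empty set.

opens ⊆ A: {}, {3, 4}; union → int = {3, 4}
complement {1, 2}; its interior {}; cl(A) = X∖{} = {0, 3, 5, 4, 1, 6, 2}
boundary = {0, 3, 5, 4, 1, 6, 2} ∖ {3, 4} = {0, 5, 1, 6, 2}

{0, 5, 1, 6, 2}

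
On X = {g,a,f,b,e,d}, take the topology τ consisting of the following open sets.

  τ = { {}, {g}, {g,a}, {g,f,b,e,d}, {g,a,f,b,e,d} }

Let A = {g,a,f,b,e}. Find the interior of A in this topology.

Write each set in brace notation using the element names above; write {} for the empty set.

{g,a}

opens ⊆ A: {}, {g}, {g,a}; union → int = {g,a}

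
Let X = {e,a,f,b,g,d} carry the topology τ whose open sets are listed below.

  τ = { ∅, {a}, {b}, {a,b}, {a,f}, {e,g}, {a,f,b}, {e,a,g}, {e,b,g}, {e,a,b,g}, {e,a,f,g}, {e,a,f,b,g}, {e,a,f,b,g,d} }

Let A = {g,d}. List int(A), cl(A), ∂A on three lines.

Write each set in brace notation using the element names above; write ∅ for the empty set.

int(A) = ∅
cl(A)  = {e,g,d}
∂A     = {e,g,d}

opens ⊆ A: ∅; union → int = ∅
complement {e,a,f,b}; its interior {a,f,b}; cl(A) = X∖{a,f,b} = {e,g,d}
boundary = {e,g,d} ∖ ∅ = {e,g,d}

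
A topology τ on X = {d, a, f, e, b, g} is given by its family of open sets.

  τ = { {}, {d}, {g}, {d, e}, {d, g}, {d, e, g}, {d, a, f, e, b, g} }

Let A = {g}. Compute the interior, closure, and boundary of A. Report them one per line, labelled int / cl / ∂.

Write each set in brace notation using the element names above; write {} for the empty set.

interior: largest open inside A is {g} (from {}, {g})
cl via duality: int({d, a, f, e, b}) = {d, e}, so X∖{d, e} = {a, f, b, g}
cl∖int = {a, f, b}

int(A) = {g}
cl(A)  = {a, f, b, g}
∂A     = {a, f, b}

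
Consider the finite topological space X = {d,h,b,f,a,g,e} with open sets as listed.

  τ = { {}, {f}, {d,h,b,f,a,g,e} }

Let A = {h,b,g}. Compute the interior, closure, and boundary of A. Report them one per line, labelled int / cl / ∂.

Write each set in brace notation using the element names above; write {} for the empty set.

int(A) = {}
cl(A)  = {d,h,b,a,g,e}
∂A     = {d,h,b,a,g,e}

open subsets of A: {}; so int(A) = {}
closure: X∖int(X∖A) = X∖{f} = {d,h,b,a,g,e}
∂A = {d,h,b,a,g,e} minus {} = {d,h,b,a,g,e}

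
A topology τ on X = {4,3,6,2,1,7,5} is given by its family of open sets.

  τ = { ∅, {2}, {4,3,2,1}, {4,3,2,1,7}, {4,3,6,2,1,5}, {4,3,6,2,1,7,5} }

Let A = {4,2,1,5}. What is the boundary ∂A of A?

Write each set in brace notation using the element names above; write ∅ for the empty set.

interior: largest open inside A is {2} (from ∅, {2})
cl via duality: int({3,6,7}) = ∅, so X∖∅ = {4,3,6,2,1,7,5}
cl∖int = {4,3,6,1,7,5}

{4,3,6,1,7,5}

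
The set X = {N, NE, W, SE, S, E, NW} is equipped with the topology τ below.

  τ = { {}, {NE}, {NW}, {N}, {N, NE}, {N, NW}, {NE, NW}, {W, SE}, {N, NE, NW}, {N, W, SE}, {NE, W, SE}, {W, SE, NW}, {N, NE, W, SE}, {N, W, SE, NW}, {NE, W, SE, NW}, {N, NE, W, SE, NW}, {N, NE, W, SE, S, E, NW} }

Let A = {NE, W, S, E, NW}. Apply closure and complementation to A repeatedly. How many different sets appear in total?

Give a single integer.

10

closure: X∖int(X∖A) = X∖{N} = {NE, W, SE, S, E, NW}
Let k=closure and c=complement:
  1. A     = {NE, W, S, E, NW}
  2. kA    = {NE, W, SE, S, E, NW}
  3. cA    = {N, SE}
  4. ckA   = {N}
  5. kcA   = {N, W, SE, S, E}
  6. kckA  = {N, S, E}
  7. ckcA  = {NE, NW}
  8. ckckA = {NE, W, SE, NW}
  9. kckcA = {NE, S, E, NW}
  10. ckckcA = {N, W, SE}
— saturated at 10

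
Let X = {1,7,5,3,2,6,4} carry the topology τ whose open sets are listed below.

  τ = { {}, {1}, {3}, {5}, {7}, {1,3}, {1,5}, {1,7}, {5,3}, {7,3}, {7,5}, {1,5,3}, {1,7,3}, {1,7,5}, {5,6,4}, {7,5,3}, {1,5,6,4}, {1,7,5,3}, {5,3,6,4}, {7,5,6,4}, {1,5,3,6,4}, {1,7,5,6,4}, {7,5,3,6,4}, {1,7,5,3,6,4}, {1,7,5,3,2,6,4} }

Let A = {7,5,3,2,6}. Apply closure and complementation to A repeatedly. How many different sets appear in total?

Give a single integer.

cl via duality: int({1,4}) = {1}, so X∖{1} = {7,5,3,2,6,4}
Write k for closure, c for complement:
  1. A     = {7,5,3,2,6}
  2. kA    = {7,5,3,2,6,4}
  3. cA    = {1,4}
  4. ckA   = {1}
  5. kcA   = {1,2,6,4}
  6. kckA  = {1,2}
  7. ckcA  = {7,5,3}
  8. ckckA = {7,5,3,6,4}
applying k or c yields no new set

8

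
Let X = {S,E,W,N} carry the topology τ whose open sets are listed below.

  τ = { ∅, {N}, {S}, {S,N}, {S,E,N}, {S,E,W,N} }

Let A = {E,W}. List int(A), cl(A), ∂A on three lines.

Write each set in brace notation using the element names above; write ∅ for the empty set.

int(A) = ∅
cl(A)  = {E,W}
∂A     = {E,W}

opens ⊆ A: ∅; union → int = ∅
complement {S,N}; its interior {S,N}; cl(A) = X∖{S,N} = {E,W}
boundary = {E,W} ∖ ∅ = {E,W}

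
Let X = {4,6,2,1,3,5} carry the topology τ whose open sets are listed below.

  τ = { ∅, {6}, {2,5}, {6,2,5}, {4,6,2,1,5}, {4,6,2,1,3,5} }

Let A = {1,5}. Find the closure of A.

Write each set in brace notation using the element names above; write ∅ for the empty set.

{4,2,1,3,5}

complement {4,6,2,3}; its interior {6}; cl(A) = X∖{6} = {4,2,1,3,5}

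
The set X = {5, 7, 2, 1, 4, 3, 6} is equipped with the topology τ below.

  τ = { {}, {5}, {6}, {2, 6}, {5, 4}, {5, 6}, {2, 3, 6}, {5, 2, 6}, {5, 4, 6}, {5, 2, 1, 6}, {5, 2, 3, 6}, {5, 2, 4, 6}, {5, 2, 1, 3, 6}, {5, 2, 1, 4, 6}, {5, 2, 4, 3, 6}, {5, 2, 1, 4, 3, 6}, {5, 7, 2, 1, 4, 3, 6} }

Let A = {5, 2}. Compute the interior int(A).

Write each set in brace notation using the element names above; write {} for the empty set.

{5}

open subsets of A: {}, {5}; so int(A) = {5}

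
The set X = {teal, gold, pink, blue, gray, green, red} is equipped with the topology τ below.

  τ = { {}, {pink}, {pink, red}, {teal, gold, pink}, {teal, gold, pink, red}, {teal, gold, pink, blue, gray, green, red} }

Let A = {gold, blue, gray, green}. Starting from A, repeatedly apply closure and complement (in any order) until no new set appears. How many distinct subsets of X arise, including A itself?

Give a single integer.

X∖A={teal, pink, red}, int(X∖A)={pink, red}, hence cl(A)={teal, gold, blue, gray, green}
Orbit (k=closure, c=complement):
  1. A     = {gold, blue, gray, green}
  2. kA    = {teal, gold, blue, gray, green}
  3. cA    = {teal, pink, red}
  4. ckA   = {pink, red}
  5. kcA   = {teal, gold, pink, blue, gray, green, red}
  6. ckcA  = {}
(closed under both — stop)

6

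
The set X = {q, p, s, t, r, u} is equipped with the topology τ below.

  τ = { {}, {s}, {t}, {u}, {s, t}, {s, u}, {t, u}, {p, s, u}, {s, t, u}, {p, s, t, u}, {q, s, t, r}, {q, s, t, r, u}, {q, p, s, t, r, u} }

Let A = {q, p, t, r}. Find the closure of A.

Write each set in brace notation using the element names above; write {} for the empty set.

X∖A={s, u}, int(X∖A)={s, u}, hence cl(A)={q, p, t, r}

{q, p, t, r}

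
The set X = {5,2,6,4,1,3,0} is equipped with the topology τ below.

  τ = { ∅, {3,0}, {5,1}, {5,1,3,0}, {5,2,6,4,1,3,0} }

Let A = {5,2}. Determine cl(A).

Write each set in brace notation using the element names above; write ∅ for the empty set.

{5,2,6,4,1}

cl via duality: int({6,4,1,3,0}) = {3,0}, so X∖{3,0} = {5,2,6,4,1}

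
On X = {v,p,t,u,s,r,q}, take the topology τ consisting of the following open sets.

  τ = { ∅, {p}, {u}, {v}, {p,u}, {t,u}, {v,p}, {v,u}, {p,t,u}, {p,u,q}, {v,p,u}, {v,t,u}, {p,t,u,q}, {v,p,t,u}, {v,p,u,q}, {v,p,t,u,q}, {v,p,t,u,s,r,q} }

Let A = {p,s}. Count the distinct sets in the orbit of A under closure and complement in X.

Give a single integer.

6

complement {v,t,u,r,q}; its interior {v,t,u}; cl(A) = X∖{v,t,u} = {p,s,r,q}
With k = closure, c = complement:
  1. A     = {p,s}
  2. kA    = {p,s,r,q}
  3. cA    = {v,t,u,r,q}
  4. ckA   = {v,t,u}
  5. kcA   = {v,t,u,s,r,q}
  6. ckcA  = {p}
k, c of each give nothing new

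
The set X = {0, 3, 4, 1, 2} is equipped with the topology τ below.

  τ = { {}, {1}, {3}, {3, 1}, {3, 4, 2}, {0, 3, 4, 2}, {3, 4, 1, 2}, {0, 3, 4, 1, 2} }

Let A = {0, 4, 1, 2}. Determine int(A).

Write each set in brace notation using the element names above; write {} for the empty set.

{1}

opens ⊆ A: {}, {1}; union → int = {1}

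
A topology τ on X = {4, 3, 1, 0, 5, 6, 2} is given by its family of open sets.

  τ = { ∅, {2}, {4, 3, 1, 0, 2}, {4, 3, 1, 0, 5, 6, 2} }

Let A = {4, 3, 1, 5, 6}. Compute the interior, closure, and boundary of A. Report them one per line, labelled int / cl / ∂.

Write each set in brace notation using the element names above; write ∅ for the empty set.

int(A) = ∅
cl(A)  = {4, 3, 1, 0, 5, 6}
∂A     = {4, 3, 1, 0, 5, 6}

open subsets of A: ∅; so int(A) = ∅
closure: X∖int(X∖A) = X∖{2} = {4, 3, 1, 0, 5, 6}
∂A = {4, 3, 1, 0, 5, 6} minus ∅ = {4, 3, 1, 0, 5, 6}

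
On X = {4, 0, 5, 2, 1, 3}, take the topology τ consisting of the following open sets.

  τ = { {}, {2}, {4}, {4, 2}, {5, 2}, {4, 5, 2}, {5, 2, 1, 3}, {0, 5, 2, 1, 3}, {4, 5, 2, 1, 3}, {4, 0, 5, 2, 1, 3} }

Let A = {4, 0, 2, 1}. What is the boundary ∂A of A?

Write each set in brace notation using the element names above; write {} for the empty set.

{0, 5, 1, 3}

U open, U⊆A: {}, {4}, {2}, {4, 2}. int(A) = ⋃ = {4, 2}
X∖A={5, 3}, int(X∖A)={}, hence cl(A)={4, 0, 5, 2, 1, 3}
∂A: remove int from cl → {0, 5, 1, 3}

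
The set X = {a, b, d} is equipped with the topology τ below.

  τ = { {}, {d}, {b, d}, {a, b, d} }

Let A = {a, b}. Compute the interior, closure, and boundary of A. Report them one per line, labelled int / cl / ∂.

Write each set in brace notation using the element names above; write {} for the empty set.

opens ⊆ A: {}; union → int = {}
complement {d}; its interior {d}; cl(A) = X∖{d} = {a, b}
boundary = {a, b} ∖ {} = {a, b}

int(A) = {}
cl(A)  = {a, b}
∂A     = {a, b}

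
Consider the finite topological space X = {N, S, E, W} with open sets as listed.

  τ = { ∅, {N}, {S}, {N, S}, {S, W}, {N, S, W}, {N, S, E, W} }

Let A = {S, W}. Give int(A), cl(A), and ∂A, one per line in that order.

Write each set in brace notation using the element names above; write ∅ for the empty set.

int(A) = {S, W}
cl(A)  = {S, E, W}
∂A     = {E}

interior: largest open inside A is {S, W} (from ∅, {S}, {S, W})
cl via duality: int({N, E}) = {N}, so X∖{N} = {S, E, W}
cl∖int = {E}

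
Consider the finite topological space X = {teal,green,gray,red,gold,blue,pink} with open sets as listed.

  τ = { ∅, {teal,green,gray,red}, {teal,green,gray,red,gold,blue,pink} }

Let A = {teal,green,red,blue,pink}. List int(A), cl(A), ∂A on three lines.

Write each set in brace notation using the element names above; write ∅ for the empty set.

interior: largest open inside A is ∅ (from ∅)
cl via duality: int({gray,gold}) = ∅, so X∖∅ = {teal,green,gray,red,gold,blue,pink}
cl∖int = {teal,green,gray,red,gold,blue,pink}

int(A) = ∅
cl(A)  = {teal,green,gray,red,gold,blue,pink}
∂A     = {teal,green,gray,red,gold,blue,pink}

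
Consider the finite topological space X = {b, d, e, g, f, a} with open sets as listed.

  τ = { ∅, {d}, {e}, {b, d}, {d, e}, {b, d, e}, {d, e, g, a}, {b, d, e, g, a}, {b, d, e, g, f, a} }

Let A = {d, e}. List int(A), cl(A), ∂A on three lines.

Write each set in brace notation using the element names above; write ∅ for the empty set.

int(A) = {d, e}
cl(A)  = {b, d, e, g, f, a}
∂A     = {b, g, f, a}

interior: largest open inside A is {d, e} (from ∅, {e}, {d}, {d, e})
cl via duality: int({b, g, f, a}) = ∅, so X∖∅ = {b, d, e, g, f, a}
cl∖int = {b, g, f, a}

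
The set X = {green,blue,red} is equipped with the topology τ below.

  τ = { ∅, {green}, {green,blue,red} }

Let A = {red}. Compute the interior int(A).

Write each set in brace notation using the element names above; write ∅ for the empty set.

open subsets of A: ∅; so int(A) = ∅

∅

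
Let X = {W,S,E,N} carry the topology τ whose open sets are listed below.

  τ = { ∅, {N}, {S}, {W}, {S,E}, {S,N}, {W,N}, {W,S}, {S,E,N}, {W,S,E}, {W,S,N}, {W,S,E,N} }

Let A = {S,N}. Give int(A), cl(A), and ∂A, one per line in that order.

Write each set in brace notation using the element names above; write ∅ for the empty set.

int(A) = {S,N}
cl(A)  = {S,E,N}
∂A     = {E}

interior: largest open inside A is {S,N} (from ∅, {S}, {N}, {S,N})
cl via duality: int({W,E}) = {W}, so X∖{W} = {S,E,N}
cl∖int = {E}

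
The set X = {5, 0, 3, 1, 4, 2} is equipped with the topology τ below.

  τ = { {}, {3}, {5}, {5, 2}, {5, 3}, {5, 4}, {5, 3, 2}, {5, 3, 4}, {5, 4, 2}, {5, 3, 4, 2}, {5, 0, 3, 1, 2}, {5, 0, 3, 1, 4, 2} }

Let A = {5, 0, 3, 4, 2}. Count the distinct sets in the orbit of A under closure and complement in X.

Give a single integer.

6

cl via duality: int({1}) = {}, so X∖{} = {5, 0, 3, 1, 4, 2}
Write k for closure, c for complement:
  1. A     = {5, 0, 3, 4, 2}
  2. kA    = {5, 0, 3, 1, 4, 2}
  3. cA    = {1}
  4. ckA   = {}
  5. kcA   = {0, 1}
  6. ckcA  = {5, 3, 4, 2}
applying k or c yields no new set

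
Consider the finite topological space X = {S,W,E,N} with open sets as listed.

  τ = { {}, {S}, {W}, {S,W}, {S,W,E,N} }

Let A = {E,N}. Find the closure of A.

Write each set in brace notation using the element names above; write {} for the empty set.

closure: X∖int(X∖A) = X∖{S,W} = {E,N}

{E,N}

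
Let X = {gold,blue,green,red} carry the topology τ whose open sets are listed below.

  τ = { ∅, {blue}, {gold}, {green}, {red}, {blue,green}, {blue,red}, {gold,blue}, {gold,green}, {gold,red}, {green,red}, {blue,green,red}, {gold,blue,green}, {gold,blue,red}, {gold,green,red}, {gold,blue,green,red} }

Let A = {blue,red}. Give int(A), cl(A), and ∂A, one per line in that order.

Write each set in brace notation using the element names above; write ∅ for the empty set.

int(A) = {blue,red}
cl(A)  = {blue,red}
∂A     = ∅

interior: largest open inside A is {blue,red} (from ∅, {red}, {blue}, {blue,red})
cl via duality: int({gold,green}) = {gold,green}, so X∖{gold,green} = {blue,red}
cl∖int = ∅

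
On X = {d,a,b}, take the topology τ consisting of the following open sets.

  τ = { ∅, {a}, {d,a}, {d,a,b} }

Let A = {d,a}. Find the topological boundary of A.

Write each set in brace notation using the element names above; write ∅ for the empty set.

opens ⊆ A: ∅, {a}, {d,a}; union → int = {d,a}
complement {b}; its interior ∅; cl(A) = X∖∅ = {d,a,b}
boundary = {d,a,b} ∖ {d,a} = {b}

{b}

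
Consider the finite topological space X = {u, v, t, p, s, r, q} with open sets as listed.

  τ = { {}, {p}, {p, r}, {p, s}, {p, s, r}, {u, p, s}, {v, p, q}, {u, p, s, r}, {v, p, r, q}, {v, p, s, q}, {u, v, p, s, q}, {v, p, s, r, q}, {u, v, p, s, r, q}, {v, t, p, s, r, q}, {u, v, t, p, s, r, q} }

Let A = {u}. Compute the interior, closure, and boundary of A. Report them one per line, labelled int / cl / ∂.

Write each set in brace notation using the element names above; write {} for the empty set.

int(A) = {}
cl(A)  = {u}
∂A     = {u}

opens ⊆ A: {}; union → int = {}
complement {v, t, p, s, r, q}; its interior {v, t, p, s, r, q}; cl(A) = X∖{v, t, p, s, r, q} = {u}
boundary = {u} ∖ {} = {u}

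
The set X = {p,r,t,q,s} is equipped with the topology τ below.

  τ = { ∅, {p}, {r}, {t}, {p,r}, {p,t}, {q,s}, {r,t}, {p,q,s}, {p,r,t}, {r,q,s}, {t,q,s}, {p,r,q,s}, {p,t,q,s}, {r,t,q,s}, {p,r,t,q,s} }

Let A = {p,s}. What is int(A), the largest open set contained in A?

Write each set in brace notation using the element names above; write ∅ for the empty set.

open subsets of A: ∅, {p}; so int(A) = {p}

{p}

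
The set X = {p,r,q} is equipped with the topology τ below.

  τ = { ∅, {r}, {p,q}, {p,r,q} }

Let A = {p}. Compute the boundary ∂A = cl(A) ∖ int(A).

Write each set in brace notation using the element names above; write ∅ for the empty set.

{p,q}

U open, U⊆A: ∅. int(A) = ⋃ = ∅
X∖A={r,q}, int(X∖A)={r}, hence cl(A)={p,q}
∂A: remove int from cl → {p,q}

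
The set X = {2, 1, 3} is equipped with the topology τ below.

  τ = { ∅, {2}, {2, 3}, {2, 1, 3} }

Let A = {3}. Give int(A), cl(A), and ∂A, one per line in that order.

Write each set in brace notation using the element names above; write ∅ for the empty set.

int(A) = ∅
cl(A)  = {1, 3}
∂A     = {1, 3}

U open, U⊆A: ∅. int(A) = ⋃ = ∅
X∖A={2, 1}, int(X∖A)={2}, hence cl(A)={1, 3}
∂A: remove int from cl → {1, 3}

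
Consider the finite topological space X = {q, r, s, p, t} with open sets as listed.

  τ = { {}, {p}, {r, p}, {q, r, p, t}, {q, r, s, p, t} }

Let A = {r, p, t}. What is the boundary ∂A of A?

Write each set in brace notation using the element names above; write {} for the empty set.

{q, s, t}

interior: largest open inside A is {r, p} (from {}, {p}, {r, p})
cl via duality: int({q, s}) = {}, so X∖{} = {q, r, s, p, t}
cl∖int = {q, s, t}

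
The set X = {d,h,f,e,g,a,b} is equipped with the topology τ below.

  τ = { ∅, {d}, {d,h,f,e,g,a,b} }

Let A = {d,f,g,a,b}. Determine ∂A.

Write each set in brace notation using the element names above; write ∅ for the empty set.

interior: largest open inside A is {d} (from ∅, {d})
cl via duality: int({h,e}) = ∅, so X∖∅ = {d,h,f,e,g,a,b}
cl∖int = {h,f,e,g,a,b}

{h,f,e,g,a,b}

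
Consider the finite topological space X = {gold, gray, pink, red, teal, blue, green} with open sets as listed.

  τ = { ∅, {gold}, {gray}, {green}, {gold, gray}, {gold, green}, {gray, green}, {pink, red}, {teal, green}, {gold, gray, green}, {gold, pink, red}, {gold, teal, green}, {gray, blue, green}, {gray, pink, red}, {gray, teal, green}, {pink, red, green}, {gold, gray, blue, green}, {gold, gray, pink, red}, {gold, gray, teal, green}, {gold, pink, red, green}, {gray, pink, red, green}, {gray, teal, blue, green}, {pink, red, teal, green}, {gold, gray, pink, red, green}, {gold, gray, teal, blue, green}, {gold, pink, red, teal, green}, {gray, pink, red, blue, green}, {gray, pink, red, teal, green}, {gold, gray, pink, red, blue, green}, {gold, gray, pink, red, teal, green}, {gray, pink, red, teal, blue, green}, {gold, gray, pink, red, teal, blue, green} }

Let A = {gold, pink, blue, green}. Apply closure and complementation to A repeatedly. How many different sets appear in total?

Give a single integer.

X∖A={gray, red, teal}, int(X∖A)={gray}, hence cl(A)={gold, pink, red, teal, blue, green}
Orbit (k=closure, c=complement):
  1. A     = {gold, pink, blue, green}
  2. kA    = {gold, pink, red, teal, blue, green}
  3. cA    = {gray, red, teal}
  4. ckA   = {gray}
  5. kcA   = {gray, pink, red, teal, blue}
  6. kckA  = {gray, blue}
  7. ckcA  = {gold, green}
  8. ckckA = {gold, pink, red, teal, green}
  9. kckcA = {gold, teal, blue, green}
  10. ckckcA = {gray, pink, red}
  11. kckckcA = {gray, pink, red, blue}
  12. ckckckcA = {gold, teal, green}
(closed under both — stop)

12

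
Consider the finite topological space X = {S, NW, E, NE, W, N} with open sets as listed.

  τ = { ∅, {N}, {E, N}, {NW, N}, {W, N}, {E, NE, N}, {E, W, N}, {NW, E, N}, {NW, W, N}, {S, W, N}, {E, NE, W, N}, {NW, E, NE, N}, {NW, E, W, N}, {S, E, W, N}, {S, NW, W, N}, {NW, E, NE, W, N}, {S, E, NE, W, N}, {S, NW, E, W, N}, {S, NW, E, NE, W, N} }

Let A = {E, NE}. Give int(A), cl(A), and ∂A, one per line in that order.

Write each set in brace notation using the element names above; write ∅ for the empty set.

U open, U⊆A: ∅. int(A) = ⋃ = ∅
X∖A={S, NW, W, N}, int(X∖A)={S, NW, W, N}, hence cl(A)={E, NE}
∂A: remove int from cl → {E, NE}

int(A) = ∅
cl(A)  = {E, NE}
∂A     = {E, NE}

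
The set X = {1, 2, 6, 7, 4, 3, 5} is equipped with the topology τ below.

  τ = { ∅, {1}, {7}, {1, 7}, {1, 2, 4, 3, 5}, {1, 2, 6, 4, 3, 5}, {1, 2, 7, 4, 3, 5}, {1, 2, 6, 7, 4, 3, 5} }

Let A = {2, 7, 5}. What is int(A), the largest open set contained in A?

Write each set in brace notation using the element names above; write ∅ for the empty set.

{7}

opens ⊆ A: ∅, {7}; union → int = {7}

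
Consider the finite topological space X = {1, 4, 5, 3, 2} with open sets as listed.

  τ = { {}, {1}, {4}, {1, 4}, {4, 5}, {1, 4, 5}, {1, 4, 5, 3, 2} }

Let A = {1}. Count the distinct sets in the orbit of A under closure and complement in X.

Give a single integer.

X∖A={4, 5, 3, 2}, int(X∖A)={4, 5}, hence cl(A)={1, 3, 2}
Orbit (k=closure, c=complement):
  1. A     = {1}
  2. kA    = {1, 3, 2}
  3. cA    = {4, 5, 3, 2}
  4. ckA   = {4, 5}
(closed under both — stop)

4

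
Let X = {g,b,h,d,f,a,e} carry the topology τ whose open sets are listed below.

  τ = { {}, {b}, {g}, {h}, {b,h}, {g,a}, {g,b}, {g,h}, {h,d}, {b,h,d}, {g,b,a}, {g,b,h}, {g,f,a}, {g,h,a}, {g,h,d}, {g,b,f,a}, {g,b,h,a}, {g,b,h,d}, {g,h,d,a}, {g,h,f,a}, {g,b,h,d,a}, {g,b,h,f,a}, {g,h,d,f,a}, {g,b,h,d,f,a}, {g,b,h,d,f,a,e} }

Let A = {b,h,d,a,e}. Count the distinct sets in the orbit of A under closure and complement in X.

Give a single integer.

X∖A={g,f}, int(X∖A)={g}, hence cl(A)={b,h,d,f,a,e}
Orbit (k=closure, c=complement):
  1. A     = {b,h,d,a,e}
  2. kA    = {b,h,d,f,a,e}
  3. cA    = {g,f}
  4. ckA   = {g}
  5. kcA   = {g,f,a,e}
  6. ckcA  = {b,h,d}
  7. kckcA = {b,h,d,e}
  8. ckckcA = {g,f,a}
(closed under both — stop)

8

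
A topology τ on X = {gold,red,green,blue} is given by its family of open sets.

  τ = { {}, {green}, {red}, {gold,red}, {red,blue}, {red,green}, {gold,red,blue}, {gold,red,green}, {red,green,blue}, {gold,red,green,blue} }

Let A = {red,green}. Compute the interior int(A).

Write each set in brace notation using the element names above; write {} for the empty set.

open subsets of A: {}, {red}, {green}, {red,green}; so int(A) = {red,green}

{red,green}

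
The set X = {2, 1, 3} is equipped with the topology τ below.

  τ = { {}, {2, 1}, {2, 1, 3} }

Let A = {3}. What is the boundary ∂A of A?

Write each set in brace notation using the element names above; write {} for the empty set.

U open, U⊆A: {}. int(A) = ⋃ = {}
X∖A={2, 1}, int(X∖A)={2, 1}, hence cl(A)={3}
∂A: remove int from cl → {3}

{3}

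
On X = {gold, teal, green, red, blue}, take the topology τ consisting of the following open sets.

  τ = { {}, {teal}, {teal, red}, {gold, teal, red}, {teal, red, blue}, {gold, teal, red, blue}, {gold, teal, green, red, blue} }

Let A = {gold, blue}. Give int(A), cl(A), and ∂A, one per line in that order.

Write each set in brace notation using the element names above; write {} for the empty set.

int(A) = {}
cl(A)  = {gold, green, blue}
∂A     = {gold, green, blue}

interior: largest open inside A is {} (from {})
cl via duality: int({teal, green, red}) = {teal, red}, so X∖{teal, red} = {gold, green, blue}
cl∖int = {gold, green, blue}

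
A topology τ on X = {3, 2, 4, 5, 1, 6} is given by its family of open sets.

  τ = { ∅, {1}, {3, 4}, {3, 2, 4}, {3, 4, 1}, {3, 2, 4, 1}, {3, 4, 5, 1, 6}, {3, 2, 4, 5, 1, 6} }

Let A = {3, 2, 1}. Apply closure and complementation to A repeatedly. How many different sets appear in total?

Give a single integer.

8

X∖A={4, 5, 6}, int(X∖A)=∅, hence cl(A)={3, 2, 4, 5, 1, 6}
Orbit (k=closure, c=complement):
  1. A     = {3, 2, 1}
  2. kA    = {3, 2, 4, 5, 1, 6}
  3. cA    = {4, 5, 6}
  4. ckA   = ∅
  5. kcA   = {3, 2, 4, 5, 6}
  6. ckcA  = {1}
  7. kckcA = {5, 1, 6}
  8. ckckcA = {3, 2, 4}
(closed under both — stop)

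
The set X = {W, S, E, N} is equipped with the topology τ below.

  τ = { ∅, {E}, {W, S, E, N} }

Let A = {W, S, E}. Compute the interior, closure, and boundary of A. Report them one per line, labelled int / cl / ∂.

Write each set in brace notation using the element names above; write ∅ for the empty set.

int(A) = {E}
cl(A)  = {W, S, E, N}
∂A     = {W, S, N}

interior: largest open inside A is {E} (from ∅, {E})
cl via duality: int({N}) = ∅, so X∖∅ = {W, S, E, N}
cl∖int = {W, S, N}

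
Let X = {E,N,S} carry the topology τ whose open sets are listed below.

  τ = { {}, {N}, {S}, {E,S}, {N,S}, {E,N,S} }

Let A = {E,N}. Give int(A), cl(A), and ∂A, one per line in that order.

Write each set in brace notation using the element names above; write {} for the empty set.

int(A) = {N}
cl(A)  = {E,N}
∂A     = {E}

open subsets of A: {}, {N}; so int(A) = {N}
closure: X∖int(X∖A) = X∖{S} = {E,N}
∂A = {E,N} minus {N} = {E}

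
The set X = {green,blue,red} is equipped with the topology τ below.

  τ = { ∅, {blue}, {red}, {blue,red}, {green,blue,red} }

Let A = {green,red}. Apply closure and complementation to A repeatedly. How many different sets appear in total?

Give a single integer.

X∖A={blue}, int(X∖A)={blue}, hence cl(A)={green,red}
Orbit (k=closure, c=complement):
  1. A     = {green,red}
  2. cA    = {blue}
  3. kcA   = {green,blue}
  4. ckcA  = {red}
(closed under both — stop)

4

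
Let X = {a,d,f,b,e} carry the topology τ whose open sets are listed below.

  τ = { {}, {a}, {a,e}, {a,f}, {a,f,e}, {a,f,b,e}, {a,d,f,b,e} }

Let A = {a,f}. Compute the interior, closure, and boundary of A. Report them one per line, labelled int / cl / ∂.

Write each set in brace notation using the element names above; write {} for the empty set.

int(A) = {a,f}
cl(A)  = {a,d,f,b,e}
∂A     = {d,b,e}

opens ⊆ A: {}, {a}, {a,f}; union → int = {a,f}
complement {d,b,e}; its interior {}; cl(A) = X∖{} = {a,d,f,b,e}
boundary = {a,d,f,b,e} ∖ {a,f} = {d,b,e}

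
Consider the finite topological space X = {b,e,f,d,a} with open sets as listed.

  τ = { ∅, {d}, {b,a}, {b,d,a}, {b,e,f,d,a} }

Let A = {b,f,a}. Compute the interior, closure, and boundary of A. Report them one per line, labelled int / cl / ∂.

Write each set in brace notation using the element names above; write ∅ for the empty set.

int(A) = {b,a}
cl(A)  = {b,e,f,a}
∂A     = {e,f}

interior: largest open inside A is {b,a} (from ∅, {b,a})
cl via duality: int({e,d}) = {d}, so X∖{d} = {b,e,f,a}
cl∖int = {e,f}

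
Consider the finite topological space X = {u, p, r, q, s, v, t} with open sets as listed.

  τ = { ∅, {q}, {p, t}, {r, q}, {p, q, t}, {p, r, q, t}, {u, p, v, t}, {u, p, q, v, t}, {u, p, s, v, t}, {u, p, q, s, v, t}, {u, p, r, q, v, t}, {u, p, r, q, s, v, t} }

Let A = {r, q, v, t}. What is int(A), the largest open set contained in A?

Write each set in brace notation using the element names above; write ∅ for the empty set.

U open, U⊆A: ∅, {q}, {r, q}. int(A) = ⋃ = {r, q}

{r, q}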